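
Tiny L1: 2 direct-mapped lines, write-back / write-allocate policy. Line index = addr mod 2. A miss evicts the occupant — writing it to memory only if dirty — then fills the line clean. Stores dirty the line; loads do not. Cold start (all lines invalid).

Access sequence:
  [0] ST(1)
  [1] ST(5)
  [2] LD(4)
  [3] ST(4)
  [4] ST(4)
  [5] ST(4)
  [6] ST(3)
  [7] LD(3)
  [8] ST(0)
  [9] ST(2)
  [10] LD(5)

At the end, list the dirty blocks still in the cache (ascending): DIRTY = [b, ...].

DIRTY = [2]

0: W B1 → L1 miss [D]
1: W B5 → L1 miss wb→B1 [D]
2: R B4 → L0 miss [-]
3: W B4 → L0 hit [D]
4: W B4 → L0 hit [D]
5: W B4 → L0 hit [D]
6: W B3 → L1 miss wb→B5 [D]
7: R B3 → L1 hit [D]
8: W B0 → L0 miss wb→B4 [D]
9: W B2 → L0 miss wb→B0 [D]
10: R B5 → L1 miss wb→B3 [-]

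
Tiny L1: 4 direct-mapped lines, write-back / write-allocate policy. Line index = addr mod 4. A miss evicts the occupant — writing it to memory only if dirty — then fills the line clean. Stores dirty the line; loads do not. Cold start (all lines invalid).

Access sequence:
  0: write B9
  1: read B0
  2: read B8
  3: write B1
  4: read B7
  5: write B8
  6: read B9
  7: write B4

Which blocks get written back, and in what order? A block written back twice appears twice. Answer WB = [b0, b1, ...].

  0 | W B9 → L1 miss [D]
  1 | R B0 → L0 miss [-]
  2 | R B8 → L0 miss [-]
  3 | W B1 → L1 miss wb→B9 [D]
  4 | R B7 → L3 miss [-]
  5 | W B8 → L0 hit [D]
  6 | R B9 → L1 miss wb→B1 [-]
  7 | W B4 → L0 miss wb→B8 [D]

WB = [9, 1, 8]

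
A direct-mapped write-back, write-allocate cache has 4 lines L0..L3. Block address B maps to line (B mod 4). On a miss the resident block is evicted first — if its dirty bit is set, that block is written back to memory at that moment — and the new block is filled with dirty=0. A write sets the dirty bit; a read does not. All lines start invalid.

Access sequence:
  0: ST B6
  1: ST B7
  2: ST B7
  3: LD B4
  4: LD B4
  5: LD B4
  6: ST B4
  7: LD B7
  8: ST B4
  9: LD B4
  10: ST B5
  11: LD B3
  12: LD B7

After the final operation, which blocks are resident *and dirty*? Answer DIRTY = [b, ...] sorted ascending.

0: W B6 → L2 miss [D]
1: W B7 → L3 miss [D]
2: W B7 → L3 hit [D]
3: R B4 → L0 miss [-]
4: R B4 → L0 hit [-]
5: R B4 → L0 hit [-]
6: W B4 → L0 hit [D]
7: R B7 → L3 hit [D]
8: W B4 → L0 hit [D]
9: R B4 → L0 hit [D]
10: W B5 → L1 miss [D]
11: R B3 → L3 miss wb→B7 [-]
12: R B7 → L3 miss [-]

DIRTY = [4, 5, 6]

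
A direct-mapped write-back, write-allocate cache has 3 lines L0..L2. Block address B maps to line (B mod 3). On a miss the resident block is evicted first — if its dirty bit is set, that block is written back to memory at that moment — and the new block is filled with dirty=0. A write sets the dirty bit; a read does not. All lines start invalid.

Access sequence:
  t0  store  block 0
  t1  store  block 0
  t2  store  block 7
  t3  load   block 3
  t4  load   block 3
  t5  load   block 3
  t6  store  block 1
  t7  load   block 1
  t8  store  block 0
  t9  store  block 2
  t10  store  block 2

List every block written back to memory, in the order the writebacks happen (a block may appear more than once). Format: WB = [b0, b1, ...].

WB = [0, 7]

0: W B0 -> L0 miss  d=D]
1: W B0 -> L0 hit  d=D]
2: W B7 -> L1 miss  d=D]
3: R B3 -> L0 miss wb->B0  d=-]
4: R B3 -> L0 hit  d=-]
5: R B3 -> L0 hit  d=-]
6: W B1 -> L1 miss wb->B7  d=D]
7: R B1 -> L1 hit  d=D]
8: W B0 -> L0 miss  d=D]
9: W B2 -> L2 miss  d=D]
10: W B2 -> L2 hit  d=D]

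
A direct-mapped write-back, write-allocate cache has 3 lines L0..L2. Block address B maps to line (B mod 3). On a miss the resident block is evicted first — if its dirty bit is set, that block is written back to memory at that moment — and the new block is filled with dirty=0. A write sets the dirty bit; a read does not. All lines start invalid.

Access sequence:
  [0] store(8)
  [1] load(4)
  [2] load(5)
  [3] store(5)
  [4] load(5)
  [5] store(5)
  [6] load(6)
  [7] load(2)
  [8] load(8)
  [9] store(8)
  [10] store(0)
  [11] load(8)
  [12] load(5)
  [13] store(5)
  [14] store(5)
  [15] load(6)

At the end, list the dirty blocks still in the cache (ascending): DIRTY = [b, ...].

DIRTY = [5]

0: W B8 -> L2 miss  d=D]
1: R B4 -> L1 miss  d=-]
2: R B5 -> L2 miss wb->B8  d=-]
3: W B5 -> L2 hit  d=D]
4: R B5 -> L2 hit  d=D]
5: W B5 -> L2 hit  d=D]
6: R B6 -> L0 miss  d=-]
7: R B2 -> L2 miss wb->B5  d=-]
8: R B8 -> L2 miss  d=-]
9: W B8 -> L2 hit  d=D]
10: W B0 -> L0 miss  d=D]
11: R B8 -> L2 hit  d=D]
12: R B5 -> L2 miss wb->B8  d=-]
13: W B5 -> L2 hit  d=D]
14: W B5 -> L2 hit  d=D]
15: R B6 -> L0 miss wb->B0  d=-]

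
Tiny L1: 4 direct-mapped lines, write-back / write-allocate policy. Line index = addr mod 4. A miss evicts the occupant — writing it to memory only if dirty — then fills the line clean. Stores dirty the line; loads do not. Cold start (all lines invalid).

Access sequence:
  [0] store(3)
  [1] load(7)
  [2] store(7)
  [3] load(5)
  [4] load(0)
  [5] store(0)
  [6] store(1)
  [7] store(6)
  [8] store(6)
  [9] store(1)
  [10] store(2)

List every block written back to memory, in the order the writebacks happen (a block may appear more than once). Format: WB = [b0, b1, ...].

  0 | W B3 → L3 miss [D]
  1 | R B7 → L3 miss wb→B3 [-]
  2 | W B7 → L3 hit [D]
  3 | R B5 → L1 miss [-]
  4 | R B0 → L0 miss [-]
  5 | W B0 → L0 hit [D]
  6 | W B1 → L1 miss [D]
  7 | W B6 → L2 miss [D]
  8 | W B6 → L2 hit [D]
  9 | W B1 → L1 hit [D]
  10 | W B2 → L2 miss wb→B6 [D]

WB = [3, 6]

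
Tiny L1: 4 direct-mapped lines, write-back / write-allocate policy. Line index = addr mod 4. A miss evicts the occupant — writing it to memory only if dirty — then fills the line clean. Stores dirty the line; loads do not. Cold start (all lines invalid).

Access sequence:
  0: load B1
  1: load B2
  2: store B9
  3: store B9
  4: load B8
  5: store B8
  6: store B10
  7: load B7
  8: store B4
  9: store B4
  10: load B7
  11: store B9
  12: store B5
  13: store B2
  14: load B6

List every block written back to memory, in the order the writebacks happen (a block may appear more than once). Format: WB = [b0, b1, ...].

0: R B1 → L1 miss [-]
1: R B2 → L2 miss [-]
2: W B9 → L1 miss [D]
3: W B9 → L1 hit [D]
4: R B8 → L0 miss [-]
5: W B8 → L0 hit [D]
6: W B10 → L2 miss [D]
7: R B7 → L3 miss [-]
8: W B4 → L0 miss wb→B8 [D]
9: W B4 → L0 hit [D]
10: R B7 → L3 hit [-]
11: W B9 → L1 hit [D]
12: W B5 → L1 miss wb→B9 [D]
13: W B2 → L2 miss wb→B10 [D]
14: R B6 → L2 miss wb→B2 [-]

WB = [8, 9, 10, 2]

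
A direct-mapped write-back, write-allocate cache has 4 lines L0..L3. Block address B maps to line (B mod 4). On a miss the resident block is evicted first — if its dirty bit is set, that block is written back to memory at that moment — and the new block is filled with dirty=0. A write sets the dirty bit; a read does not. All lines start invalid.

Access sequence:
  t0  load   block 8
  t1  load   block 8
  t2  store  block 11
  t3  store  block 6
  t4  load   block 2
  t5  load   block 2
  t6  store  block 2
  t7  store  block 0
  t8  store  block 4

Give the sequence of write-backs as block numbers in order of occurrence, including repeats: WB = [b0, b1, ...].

WB = [6, 0]

  0 | R B8 → L0 miss [-]
  1 | R B8 → L0 hit [-]
  2 | W B11 → L3 miss [D]
  3 | W B6 → L2 miss [D]
  4 | R B2 → L2 miss wb→B6 [-]
  5 | R B2 → L2 hit [-]
  6 | W B2 → L2 hit [D]
  7 | W B0 → L0 miss [D]
  8 | W B4 → L0 miss wb→B0 [D]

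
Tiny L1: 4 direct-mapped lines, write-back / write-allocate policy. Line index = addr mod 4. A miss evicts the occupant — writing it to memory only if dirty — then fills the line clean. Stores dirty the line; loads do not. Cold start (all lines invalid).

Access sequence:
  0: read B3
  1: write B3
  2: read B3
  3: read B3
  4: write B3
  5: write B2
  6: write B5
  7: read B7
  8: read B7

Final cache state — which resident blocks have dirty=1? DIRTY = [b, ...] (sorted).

DIRTY = [2, 5]

  0 | R B3 → L3 miss [-]
  1 | W B3 → L3 hit [D]
  2 | R B3 → L3 hit [D]
  3 | R B3 → L3 hit [D]
  4 | W B3 → L3 hit [D]
  5 | W B2 → L2 miss [D]
  6 | W B5 → L1 miss [D]
  7 | R B7 → L3 miss wb→B3 [-]
  8 | R B7 → L3 hit [-]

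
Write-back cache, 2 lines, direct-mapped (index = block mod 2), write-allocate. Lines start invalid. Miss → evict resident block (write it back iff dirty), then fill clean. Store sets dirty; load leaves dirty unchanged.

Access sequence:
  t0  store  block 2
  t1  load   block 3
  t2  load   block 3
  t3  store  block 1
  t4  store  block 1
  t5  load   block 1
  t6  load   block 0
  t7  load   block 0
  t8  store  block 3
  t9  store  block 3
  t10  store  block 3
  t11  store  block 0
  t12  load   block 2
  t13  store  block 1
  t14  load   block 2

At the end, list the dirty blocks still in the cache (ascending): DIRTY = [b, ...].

DIRTY = [1]

  0 | W B2 → L0 miss [D]
  1 | R B3 → L1 miss [-]
  2 | R B3 → L1 hit [-]
  3 | W B1 → L1 miss [D]
  4 | W B1 → L1 hit [D]
  5 | R B1 → L1 hit [D]
  6 | R B0 → L0 miss wb→B2 [-]
  7 | R B0 → L0 hit [-]
  8 | W B3 → L1 miss wb→B1 [D]
  9 | W B3 → L1 hit [D]
  10 | W B3 → L1 hit [D]
  11 | W B0 → L0 hit [D]
  12 | R B2 → L0 miss wb→B0 [-]
  13 | W B1 → L1 miss wb→B3 [D]
  14 | R B2 → L0 hit [-]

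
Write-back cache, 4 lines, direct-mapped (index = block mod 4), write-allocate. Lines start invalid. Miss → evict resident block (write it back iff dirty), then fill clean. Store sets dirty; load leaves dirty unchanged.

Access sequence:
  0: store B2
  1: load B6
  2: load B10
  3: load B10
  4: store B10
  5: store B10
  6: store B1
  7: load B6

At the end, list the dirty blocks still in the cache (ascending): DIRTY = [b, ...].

0: W B2 -> L2 miss  d=D]
1: R B6 -> L2 miss wb->B2  d=-]
2: R B10 -> L2 miss  d=-]
3: R B10 -> L2 hit  d=-]
4: W B10 -> L2 hit  d=D]
5: W B10 -> L2 hit  d=D]
6: W B1 -> L1 miss  d=D]
7: R B6 -> L2 miss wb->B10  d=-]

DIRTY = [1]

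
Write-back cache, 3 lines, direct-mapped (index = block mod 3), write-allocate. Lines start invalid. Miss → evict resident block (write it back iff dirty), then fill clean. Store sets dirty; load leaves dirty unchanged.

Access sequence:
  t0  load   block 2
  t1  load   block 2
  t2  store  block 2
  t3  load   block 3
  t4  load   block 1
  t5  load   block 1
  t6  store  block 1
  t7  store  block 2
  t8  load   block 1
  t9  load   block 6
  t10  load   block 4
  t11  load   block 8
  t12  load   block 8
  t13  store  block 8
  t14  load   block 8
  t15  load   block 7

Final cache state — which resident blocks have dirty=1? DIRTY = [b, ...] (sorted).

DIRTY = [8]

  0 | R B2 → L2 miss [-]
  1 | R B2 → L2 hit [-]
  2 | W B2 → L2 hit [D]
  3 | R B3 → L0 miss [-]
  4 | R B1 → L1 miss [-]
  5 | R B1 → L1 hit [-]
  6 | W B1 → L1 hit [D]
  7 | W B2 → L2 hit [D]
  8 | R B1 → L1 hit [D]
  9 | R B6 → L0 miss [-]
  10 | R B4 → L1 miss wb→B1 [-]
  11 | R B8 → L2 miss wb→B2 [-]
  12 | R B8 → L2 hit [-]
  13 | W B8 → L2 hit [D]
  14 | R B8 → L2 hit [D]
  15 | R B7 → L1 miss [-]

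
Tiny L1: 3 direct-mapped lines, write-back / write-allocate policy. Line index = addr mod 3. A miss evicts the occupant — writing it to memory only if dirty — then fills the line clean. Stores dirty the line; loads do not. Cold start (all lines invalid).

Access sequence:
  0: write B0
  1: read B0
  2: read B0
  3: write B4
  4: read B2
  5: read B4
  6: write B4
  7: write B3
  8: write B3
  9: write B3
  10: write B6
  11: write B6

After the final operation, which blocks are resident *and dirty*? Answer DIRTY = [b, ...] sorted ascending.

  0 | W B0 → L0 miss [D]
  1 | R B0 → L0 hit [D]
  2 | R B0 → L0 hit [D]
  3 | W B4 → L1 miss [D]
  4 | R B2 → L2 miss [-]
  5 | R B4 → L1 hit [D]
  6 | W B4 → L1 hit [D]
  7 | W B3 → L0 miss wb→B0 [D]
  8 | W B3 → L0 hit [D]
  9 | W B3 → L0 hit [D]
  10 | W B6 → L0 miss wb→B3 [D]
  11 | W B6 → L0 hit [D]

DIRTY = [4, 6]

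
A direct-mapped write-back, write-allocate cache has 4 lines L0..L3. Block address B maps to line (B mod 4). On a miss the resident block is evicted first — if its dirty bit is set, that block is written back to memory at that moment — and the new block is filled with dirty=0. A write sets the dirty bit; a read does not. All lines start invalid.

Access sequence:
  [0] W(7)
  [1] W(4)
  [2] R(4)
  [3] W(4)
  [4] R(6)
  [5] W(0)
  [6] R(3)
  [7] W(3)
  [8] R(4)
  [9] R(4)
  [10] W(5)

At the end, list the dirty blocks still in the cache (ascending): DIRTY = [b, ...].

DIRTY = [3, 5]

  0 | W B7 → L3 miss [D]
  1 | W B4 → L0 miss [D]
  2 | R B4 → L0 hit [D]
  3 | W B4 → L0 hit [D]
  4 | R B6 → L2 miss [-]
  5 | W B0 → L0 miss wb→B4 [D]
  6 | R B3 → L3 miss wb→B7 [-]
  7 | W B3 → L3 hit [D]
  8 | R B4 → L0 miss wb→B0 [-]
  9 | R B4 → L0 hit [-]
  10 | W B5 → L1 miss [D]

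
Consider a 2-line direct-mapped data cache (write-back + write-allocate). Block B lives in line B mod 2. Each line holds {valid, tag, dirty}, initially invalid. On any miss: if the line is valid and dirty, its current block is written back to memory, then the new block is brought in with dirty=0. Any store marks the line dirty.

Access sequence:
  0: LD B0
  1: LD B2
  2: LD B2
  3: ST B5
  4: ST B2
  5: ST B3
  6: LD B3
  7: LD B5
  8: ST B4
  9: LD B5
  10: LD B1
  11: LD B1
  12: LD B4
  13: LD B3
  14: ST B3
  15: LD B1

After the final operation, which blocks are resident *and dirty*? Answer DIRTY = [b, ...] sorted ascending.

DIRTY = [4]

0: R B0 -> L0 miss  d=-]
1: R B2 -> L0 miss  d=-]
2: R B2 -> L0 hit  d=-]
3: W B5 -> L1 miss  d=D]
4: W B2 -> L0 hit  d=D]
5: W B3 -> L1 miss wb->B5  d=D]
6: R B3 -> L1 hit  d=D]
7: R B5 -> L1 miss wb->B3  d=-]
8: W B4 -> L0 miss wb->B2  d=D]
9: R B5 -> L1 hit  d=-]
10: R B1 -> L1 miss  d=-]
11: R B1 -> L1 hit  d=-]
12: R B4 -> L0 hit  d=D]
13: R B3 -> L1 miss  d=-]
14: W B3 -> L1 hit  d=D]
15: R B1 -> L1 miss wb->B3  d=-]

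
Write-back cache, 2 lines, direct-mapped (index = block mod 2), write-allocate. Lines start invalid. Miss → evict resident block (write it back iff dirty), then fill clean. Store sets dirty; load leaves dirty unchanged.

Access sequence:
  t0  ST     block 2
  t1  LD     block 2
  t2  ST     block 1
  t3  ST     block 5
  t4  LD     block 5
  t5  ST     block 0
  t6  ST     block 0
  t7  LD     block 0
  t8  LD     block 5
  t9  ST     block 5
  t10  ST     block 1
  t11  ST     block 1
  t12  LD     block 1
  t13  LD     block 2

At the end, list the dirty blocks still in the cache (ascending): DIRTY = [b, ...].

DIRTY = [1]

0: W B2 -> L0 miss  d=D]
1: R B2 -> L0 hit  d=D]
2: W B1 -> L1 miss  d=D]
3: W B5 -> L1 miss wb->B1  d=D]
4: R B5 -> L1 hit  d=D]
5: W B0 -> L0 miss wb->B2  d=D]
6: W B0 -> L0 hit  d=D]
7: R B0 -> L0 hit  d=D]
8: R B5 -> L1 hit  d=D]
9: W B5 -> L1 hit  d=D]
10: W B1 -> L1 miss wb->B5  d=D]
11: W B1 -> L1 hit  d=D]
12: R B1 -> L1 hit  d=D]
13: R B2 -> L0 miss wb->B0  d=-]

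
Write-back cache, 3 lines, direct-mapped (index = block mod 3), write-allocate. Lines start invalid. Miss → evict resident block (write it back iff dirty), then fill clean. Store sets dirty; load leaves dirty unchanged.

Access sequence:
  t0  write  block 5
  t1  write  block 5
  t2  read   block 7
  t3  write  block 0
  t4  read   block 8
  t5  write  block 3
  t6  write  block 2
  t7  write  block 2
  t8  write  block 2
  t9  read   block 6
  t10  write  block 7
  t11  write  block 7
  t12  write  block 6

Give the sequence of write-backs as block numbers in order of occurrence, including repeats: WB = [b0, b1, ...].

0: W B5 -> L2 miss  d=D]
1: W B5 -> L2 hit  d=D]
2: R B7 -> L1 miss  d=-]
3: W B0 -> L0 miss  d=D]
4: R B8 -> L2 miss wb->B5  d=-]
5: W B3 -> L0 miss wb->B0  d=D]
6: W B2 -> L2 miss  d=D]
7: W B2 -> L2 hit  d=D]
8: W B2 -> L2 hit  d=D]
9: R B6 -> L0 miss wb->B3  d=-]
10: W B7 -> L1 hit  d=D]
11: W B7 -> L1 hit  d=D]
12: W B6 -> L0 hit  d=D]

WB = [5, 0, 3]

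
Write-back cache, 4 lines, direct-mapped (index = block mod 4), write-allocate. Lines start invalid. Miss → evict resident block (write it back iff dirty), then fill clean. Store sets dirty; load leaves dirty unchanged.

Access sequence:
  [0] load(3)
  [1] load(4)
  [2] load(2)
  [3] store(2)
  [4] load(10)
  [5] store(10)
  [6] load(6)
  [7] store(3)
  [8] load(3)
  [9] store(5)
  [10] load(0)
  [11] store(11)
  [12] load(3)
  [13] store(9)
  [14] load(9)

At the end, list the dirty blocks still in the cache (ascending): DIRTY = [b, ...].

  0 | R B3 → L3 miss [-]
  1 | R B4 → L0 miss [-]
  2 | R B2 → L2 miss [-]
  3 | W B2 → L2 hit [D]
  4 | R B10 → L2 miss wb→B2 [-]
  5 | W B10 → L2 hit [D]
  6 | R B6 → L2 miss wb→B10 [-]
  7 | W B3 → L3 hit [D]
  8 | R B3 → L3 hit [D]
  9 | W B5 → L1 miss [D]
  10 | R B0 → L0 miss [-]
  11 | W B11 → L3 miss wb→B3 [D]
  12 | R B3 → L3 miss wb→B11 [-]
  13 | W B9 → L1 miss wb→B5 [D]
  14 | R B9 → L1 hit [D]

DIRTY = [9]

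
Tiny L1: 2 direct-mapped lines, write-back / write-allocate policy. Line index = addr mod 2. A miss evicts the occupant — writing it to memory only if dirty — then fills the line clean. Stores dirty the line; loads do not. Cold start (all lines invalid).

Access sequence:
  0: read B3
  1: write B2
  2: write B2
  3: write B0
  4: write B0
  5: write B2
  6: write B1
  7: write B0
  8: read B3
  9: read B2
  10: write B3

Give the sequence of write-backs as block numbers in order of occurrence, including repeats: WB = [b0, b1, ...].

  0 | R B3 → L1 miss [-]
  1 | W B2 → L0 miss [D]
  2 | W B2 → L0 hit [D]
  3 | W B0 → L0 miss wb→B2 [D]
  4 | W B0 → L0 hit [D]
  5 | W B2 → L0 miss wb→B0 [D]
  6 | W B1 → L1 miss [D]
  7 | W B0 → L0 miss wb→B2 [D]
  8 | R B3 → L1 miss wb→B1 [-]
  9 | R B2 → L0 miss wb→B0 [-]
  10 | W B3 → L1 hit [D]

WB = [2, 0, 2, 1, 0]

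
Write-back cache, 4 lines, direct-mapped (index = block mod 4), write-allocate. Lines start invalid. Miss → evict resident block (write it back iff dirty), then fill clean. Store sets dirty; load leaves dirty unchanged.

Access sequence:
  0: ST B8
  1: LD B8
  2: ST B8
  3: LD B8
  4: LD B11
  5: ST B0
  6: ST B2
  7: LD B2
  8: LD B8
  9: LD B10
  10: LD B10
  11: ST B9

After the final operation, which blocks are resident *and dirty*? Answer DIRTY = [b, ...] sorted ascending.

  0 | W B8 → L0 miss [D]
  1 | R B8 → L0 hit [D]
  2 | W B8 → L0 hit [D]
  3 | R B8 → L0 hit [D]
  4 | R B11 → L3 miss [-]
  5 | W B0 → L0 miss wb→B8 [D]
  6 | W B2 → L2 miss [D]
  7 | R B2 → L2 hit [D]
  8 | R B8 → L0 miss wb→B0 [-]
  9 | R B10 → L2 miss wb→B2 [-]
  10 | R B10 → L2 hit [-]
  11 | W B9 → L1 miss [D]

DIRTY = [9]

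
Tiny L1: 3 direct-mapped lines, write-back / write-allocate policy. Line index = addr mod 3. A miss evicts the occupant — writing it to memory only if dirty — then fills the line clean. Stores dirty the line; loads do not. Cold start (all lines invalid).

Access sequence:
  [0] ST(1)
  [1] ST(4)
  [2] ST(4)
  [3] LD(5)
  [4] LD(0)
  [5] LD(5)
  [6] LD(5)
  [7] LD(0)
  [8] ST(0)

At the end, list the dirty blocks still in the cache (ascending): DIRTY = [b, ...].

DIRTY = [0, 4]

0: W B1 → L1 miss [D]
1: W B4 → L1 miss wb→B1 [D]
2: W B4 → L1 hit [D]
3: R B5 → L2 miss [-]
4: R B0 → L0 miss [-]
5: R B5 → L2 hit [-]
6: R B5 → L2 hit [-]
7: R B0 → L0 hit [-]
8: W B0 → L0 hit [D]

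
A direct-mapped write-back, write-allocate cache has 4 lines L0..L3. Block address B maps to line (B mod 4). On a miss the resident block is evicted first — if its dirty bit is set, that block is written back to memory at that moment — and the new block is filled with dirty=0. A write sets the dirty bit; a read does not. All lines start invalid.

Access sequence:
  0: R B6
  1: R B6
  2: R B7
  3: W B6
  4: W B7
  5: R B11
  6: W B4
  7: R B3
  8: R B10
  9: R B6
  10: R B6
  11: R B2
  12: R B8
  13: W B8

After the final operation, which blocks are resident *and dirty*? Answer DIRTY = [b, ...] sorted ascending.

DIRTY = [8]

0: R B6 -> L2 miss  d=-]
1: R B6 -> L2 hit  d=-]
2: R B7 -> L3 miss  d=-]
3: W B6 -> L2 hit  d=D]
4: W B7 -> L3 hit  d=D]
5: R B11 -> L3 miss wb->B7  d=-]
6: W B4 -> L0 miss  d=D]
7: R B3 -> L3 miss  d=-]
8: R B10 -> L2 miss wb->B6  d=-]
9: R B6 -> L2 miss  d=-]
10: R B6 -> L2 hit  d=-]
11: R B2 -> L2 miss  d=-]
12: R B8 -> L0 miss wb->B4  d=-]
13: W B8 -> L0 hit  d=D]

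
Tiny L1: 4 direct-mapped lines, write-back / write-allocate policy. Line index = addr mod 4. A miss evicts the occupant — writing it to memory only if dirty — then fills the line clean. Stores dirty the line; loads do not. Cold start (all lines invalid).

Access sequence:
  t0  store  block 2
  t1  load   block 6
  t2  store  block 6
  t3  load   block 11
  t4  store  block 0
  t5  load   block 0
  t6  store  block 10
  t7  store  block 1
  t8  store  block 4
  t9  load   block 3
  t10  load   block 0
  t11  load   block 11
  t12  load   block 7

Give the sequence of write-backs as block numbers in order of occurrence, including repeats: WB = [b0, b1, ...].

WB = [2, 6, 0, 4]

0: W B2 → L2 miss [D]
1: R B6 → L2 miss wb→B2 [-]
2: W B6 → L2 hit [D]
3: R B11 → L3 miss [-]
4: W B0 → L0 miss [D]
5: R B0 → L0 hit [D]
6: W B10 → L2 miss wb→B6 [D]
7: W B1 → L1 miss [D]
8: W B4 → L0 miss wb→B0 [D]
9: R B3 → L3 miss [-]
10: R B0 → L0 miss wb→B4 [-]
11: R B11 → L3 miss [-]
12: R B7 → L3 miss [-]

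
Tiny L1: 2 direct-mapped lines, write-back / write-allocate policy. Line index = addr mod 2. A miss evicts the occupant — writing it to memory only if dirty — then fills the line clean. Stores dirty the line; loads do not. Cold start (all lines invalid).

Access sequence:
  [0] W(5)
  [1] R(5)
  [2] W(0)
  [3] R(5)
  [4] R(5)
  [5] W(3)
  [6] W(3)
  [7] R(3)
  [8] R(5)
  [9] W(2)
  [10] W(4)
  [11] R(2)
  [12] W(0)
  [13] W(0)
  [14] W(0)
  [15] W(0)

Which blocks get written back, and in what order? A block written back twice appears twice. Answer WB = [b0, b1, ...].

0: W B5 -> L1 miss  d=D]
1: R B5 -> L1 hit  d=D]
2: W B0 -> L0 miss  d=D]
3: R B5 -> L1 hit  d=D]
4: R B5 -> L1 hit  d=D]
5: W B3 -> L1 miss wb->B5  d=D]
6: W B3 -> L1 hit  d=D]
7: R B3 -> L1 hit  d=D]
8: R B5 -> L1 miss wb->B3  d=-]
9: W B2 -> L0 miss wb->B0  d=D]
10: W B4 -> L0 miss wb->B2  d=D]
11: R B2 -> L0 miss wb->B4  d=-]
12: W B0 -> L0 miss  d=D]
13: W B0 -> L0 hit  d=D]
14: W B0 -> L0 hit  d=D]
15: W B0 -> L0 hit  d=D]

WB = [5, 3, 0, 2, 4]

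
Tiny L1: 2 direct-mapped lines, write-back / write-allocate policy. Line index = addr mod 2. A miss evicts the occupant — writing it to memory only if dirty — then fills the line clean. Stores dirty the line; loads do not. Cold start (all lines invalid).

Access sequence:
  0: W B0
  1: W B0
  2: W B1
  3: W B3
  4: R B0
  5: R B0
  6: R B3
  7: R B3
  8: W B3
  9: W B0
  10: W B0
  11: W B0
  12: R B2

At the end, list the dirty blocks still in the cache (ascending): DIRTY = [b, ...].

DIRTY = [3]

  0 | W B0 → L0 miss [D]
  1 | W B0 → L0 hit [D]
  2 | W B1 → L1 miss [D]
  3 | W B3 → L1 miss wb→B1 [D]
  4 | R B0 → L0 hit [D]
  5 | R B0 → L0 hit [D]
  6 | R B3 → L1 hit [D]
  7 | R B3 → L1 hit [D]
  8 | W B3 → L1 hit [D]
  9 | W B0 → L0 hit [D]
  10 | W B0 → L0 hit [D]
  11 | W B0 → L0 hit [D]
  12 | R B2 → L0 miss wb→B0 [-]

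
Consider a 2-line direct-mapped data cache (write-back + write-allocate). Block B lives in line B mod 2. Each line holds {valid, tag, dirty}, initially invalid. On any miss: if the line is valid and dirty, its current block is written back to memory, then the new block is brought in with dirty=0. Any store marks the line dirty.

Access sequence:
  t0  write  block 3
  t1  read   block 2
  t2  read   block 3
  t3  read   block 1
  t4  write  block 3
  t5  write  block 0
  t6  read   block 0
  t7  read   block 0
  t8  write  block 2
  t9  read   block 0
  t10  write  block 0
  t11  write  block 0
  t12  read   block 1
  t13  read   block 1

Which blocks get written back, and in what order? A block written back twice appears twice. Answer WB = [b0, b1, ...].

  0 | W B3 → L1 miss [D]
  1 | R B2 → L0 miss [-]
  2 | R B3 → L1 hit [D]
  3 | R B1 → L1 miss wb→B3 [-]
  4 | W B3 → L1 miss [D]
  5 | W B0 → L0 miss [D]
  6 | R B0 → L0 hit [D]
  7 | R B0 → L0 hit [D]
  8 | W B2 → L0 miss wb→B0 [D]
  9 | R B0 → L0 miss wb→B2 [-]
  10 | W B0 → L0 hit [D]
  11 | W B0 → L0 hit [D]
  12 | R B1 → L1 miss wb→B3 [-]
  13 | R B1 → L1 hit [-]

WB = [3, 0, 2, 3]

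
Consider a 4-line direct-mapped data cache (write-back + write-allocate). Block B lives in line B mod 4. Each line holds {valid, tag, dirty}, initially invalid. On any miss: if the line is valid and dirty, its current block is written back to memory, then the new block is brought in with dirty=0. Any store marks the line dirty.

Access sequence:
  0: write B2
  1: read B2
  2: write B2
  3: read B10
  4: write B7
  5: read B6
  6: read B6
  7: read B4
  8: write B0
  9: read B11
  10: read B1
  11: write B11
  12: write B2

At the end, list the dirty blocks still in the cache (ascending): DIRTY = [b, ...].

DIRTY = [0, 2, 11]

0: W B2 → L2 miss [D]
1: R B2 → L2 hit [D]
2: W B2 → L2 hit [D]
3: R B10 → L2 miss wb→B2 [-]
4: W B7 → L3 miss [D]
5: R B6 → L2 miss [-]
6: R B6 → L2 hit [-]
7: R B4 → L0 miss [-]
8: W B0 → L0 miss [D]
9: R B11 → L3 miss wb→B7 [-]
10: R B1 → L1 miss [-]
11: W B11 → L3 hit [D]
12: W B2 → L2 miss [D]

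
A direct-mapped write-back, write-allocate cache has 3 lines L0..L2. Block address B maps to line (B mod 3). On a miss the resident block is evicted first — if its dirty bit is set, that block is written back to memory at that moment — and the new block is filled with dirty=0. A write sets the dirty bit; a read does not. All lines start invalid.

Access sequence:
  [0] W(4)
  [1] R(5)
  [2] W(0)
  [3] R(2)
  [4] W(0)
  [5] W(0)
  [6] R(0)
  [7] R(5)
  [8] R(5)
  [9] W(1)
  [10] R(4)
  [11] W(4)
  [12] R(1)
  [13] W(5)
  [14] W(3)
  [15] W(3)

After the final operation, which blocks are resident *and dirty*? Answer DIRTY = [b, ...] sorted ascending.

0: W B4 -> L1 miss  d=D]
1: R B5 -> L2 miss  d=-]
2: W B0 -> L0 miss  d=D]
3: R B2 -> L2 miss  d=-]
4: W B0 -> L0 hit  d=D]
5: W B0 -> L0 hit  d=D]
6: R B0 -> L0 hit  d=D]
7: R B5 -> L2 miss  d=-]
8: R B5 -> L2 hit  d=-]
9: W B1 -> L1 miss wb->B4  d=D]
10: R B4 -> L1 miss wb->B1  d=-]
11: W B4 -> L1 hit  d=D]
12: R B1 -> L1 miss wb->B4  d=-]
13: W B5 -> L2 hit  d=D]
14: W B3 -> L0 miss wb->B0  d=D]
15: W B3 -> L0 hit  d=D]

DIRTY = [3, 5]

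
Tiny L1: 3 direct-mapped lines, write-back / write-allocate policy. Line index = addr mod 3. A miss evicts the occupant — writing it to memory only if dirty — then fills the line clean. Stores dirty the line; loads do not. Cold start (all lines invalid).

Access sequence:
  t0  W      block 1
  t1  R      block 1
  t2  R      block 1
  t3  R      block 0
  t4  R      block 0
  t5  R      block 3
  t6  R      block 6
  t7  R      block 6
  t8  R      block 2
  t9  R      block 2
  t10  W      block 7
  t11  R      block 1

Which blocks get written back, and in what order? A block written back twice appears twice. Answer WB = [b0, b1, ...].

WB = [1, 7]

0: W B1 -> L1 miss  d=D]
1: R B1 -> L1 hit  d=D]
2: R B1 -> L1 hit  d=D]
3: R B0 -> L0 miss  d=-]
4: R B0 -> L0 hit  d=-]
5: R B3 -> L0 miss  d=-]
6: R B6 -> L0 miss  d=-]
7: R B6 -> L0 hit  d=-]
8: R B2 -> L2 miss  d=-]
9: R B2 -> L2 hit  d=-]
10: W B7 -> L1 miss wb->B1  d=D]
11: R B1 -> L1 miss wb->B7  d=-]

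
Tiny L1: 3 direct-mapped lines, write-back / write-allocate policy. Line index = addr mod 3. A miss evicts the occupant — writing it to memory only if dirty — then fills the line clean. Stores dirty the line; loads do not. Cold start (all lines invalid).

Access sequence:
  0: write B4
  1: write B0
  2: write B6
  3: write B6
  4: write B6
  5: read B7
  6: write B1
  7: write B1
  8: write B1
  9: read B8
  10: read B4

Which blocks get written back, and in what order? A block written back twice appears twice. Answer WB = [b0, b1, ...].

0: W B4 → L1 miss [D]
1: W B0 → L0 miss [D]
2: W B6 → L0 miss wb→B0 [D]
3: W B6 → L0 hit [D]
4: W B6 → L0 hit [D]
5: R B7 → L1 miss wb→B4 [-]
6: W B1 → L1 miss [D]
7: W B1 → L1 hit [D]
8: W B1 → L1 hit [D]
9: R B8 → L2 miss [-]
10: R B4 → L1 miss wb→B1 [-]

WB = [0, 4, 1]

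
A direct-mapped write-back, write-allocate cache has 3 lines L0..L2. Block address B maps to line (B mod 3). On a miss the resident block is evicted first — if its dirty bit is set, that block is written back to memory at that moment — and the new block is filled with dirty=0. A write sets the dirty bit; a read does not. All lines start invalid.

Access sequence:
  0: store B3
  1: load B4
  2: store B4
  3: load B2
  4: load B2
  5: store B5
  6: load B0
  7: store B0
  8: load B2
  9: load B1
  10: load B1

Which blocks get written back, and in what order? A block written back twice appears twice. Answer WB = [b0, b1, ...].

WB = [3, 5, 4]

0: W B3 → L0 miss [D]
1: R B4 → L1 miss [-]
2: W B4 → L1 hit [D]
3: R B2 → L2 miss [-]
4: R B2 → L2 hit [-]
5: W B5 → L2 miss [D]
6: R B0 → L0 miss wb→B3 [-]
7: W B0 → L0 hit [D]
8: R B2 → L2 miss wb→B5 [-]
9: R B1 → L1 miss wb→B4 [-]
10: R B1 → L1 hit [-]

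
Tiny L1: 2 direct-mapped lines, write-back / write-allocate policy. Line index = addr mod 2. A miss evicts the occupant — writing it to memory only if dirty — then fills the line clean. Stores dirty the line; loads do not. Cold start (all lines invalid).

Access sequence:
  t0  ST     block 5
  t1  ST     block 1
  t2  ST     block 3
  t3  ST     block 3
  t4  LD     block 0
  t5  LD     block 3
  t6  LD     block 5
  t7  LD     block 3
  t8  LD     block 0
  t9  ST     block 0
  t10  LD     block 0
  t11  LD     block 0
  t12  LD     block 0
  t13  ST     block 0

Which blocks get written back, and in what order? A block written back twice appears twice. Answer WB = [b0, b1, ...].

WB = [5, 1, 3]

0: W B5 -> L1 miss  d=D]
1: W B1 -> L1 miss wb->B5  d=D]
2: W B3 -> L1 miss wb->B1  d=D]
3: W B3 -> L1 hit  d=D]
4: R B0 -> L0 miss  d=-]
5: R B3 -> L1 hit  d=D]
6: R B5 -> L1 miss wb->B3  d=-]
7: R B3 -> L1 miss  d=-]
8: R B0 -> L0 hit  d=-]
9: W B0 -> L0 hit  d=D]
10: R B0 -> L0 hit  d=D]
11: R B0 -> L0 hit  d=D]
12: R B0 -> L0 hit  d=D]
13: W B0 -> L0 hit  d=D]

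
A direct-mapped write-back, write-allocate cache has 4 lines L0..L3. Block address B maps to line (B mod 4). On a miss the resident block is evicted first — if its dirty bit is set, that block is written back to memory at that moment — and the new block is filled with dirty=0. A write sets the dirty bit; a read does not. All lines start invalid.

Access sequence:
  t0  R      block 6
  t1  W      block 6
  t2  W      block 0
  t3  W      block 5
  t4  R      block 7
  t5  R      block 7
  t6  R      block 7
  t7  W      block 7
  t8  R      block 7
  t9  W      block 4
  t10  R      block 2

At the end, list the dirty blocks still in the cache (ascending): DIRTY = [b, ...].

DIRTY = [4, 5, 7]

0: R B6 → L2 miss [-]
1: W B6 → L2 hit [D]
2: W B0 → L0 miss [D]
3: W B5 → L1 miss [D]
4: R B7 → L3 miss [-]
5: R B7 → L3 hit [-]
6: R B7 → L3 hit [-]
7: W B7 → L3 hit [D]
8: R B7 → L3 hit [D]
9: W B4 → L0 miss wb→B0 [D]
10: R B2 → L2 miss wb→B6 [-]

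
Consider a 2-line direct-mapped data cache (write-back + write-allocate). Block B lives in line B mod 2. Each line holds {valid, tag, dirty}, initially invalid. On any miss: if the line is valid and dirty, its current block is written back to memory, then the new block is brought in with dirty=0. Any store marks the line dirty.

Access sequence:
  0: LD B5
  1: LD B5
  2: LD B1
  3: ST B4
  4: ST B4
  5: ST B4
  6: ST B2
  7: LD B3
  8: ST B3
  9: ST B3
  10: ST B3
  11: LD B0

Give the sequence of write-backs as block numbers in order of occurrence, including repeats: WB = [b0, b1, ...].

WB = [4, 2]

0: R B5 -> L1 miss  d=-]
1: R B5 -> L1 hit  d=-]
2: R B1 -> L1 miss  d=-]
3: W B4 -> L0 miss  d=D]
4: W B4 -> L0 hit  d=D]
5: W B4 -> L0 hit  d=D]
6: W B2 -> L0 miss wb->B4  d=D]
7: R B3 -> L1 miss  d=-]
8: W B3 -> L1 hit  d=D]
9: W B3 -> L1 hit  d=D]
10: W B3 -> L1 hit  d=D]
11: R B0 -> L0 miss wb->B2  d=-]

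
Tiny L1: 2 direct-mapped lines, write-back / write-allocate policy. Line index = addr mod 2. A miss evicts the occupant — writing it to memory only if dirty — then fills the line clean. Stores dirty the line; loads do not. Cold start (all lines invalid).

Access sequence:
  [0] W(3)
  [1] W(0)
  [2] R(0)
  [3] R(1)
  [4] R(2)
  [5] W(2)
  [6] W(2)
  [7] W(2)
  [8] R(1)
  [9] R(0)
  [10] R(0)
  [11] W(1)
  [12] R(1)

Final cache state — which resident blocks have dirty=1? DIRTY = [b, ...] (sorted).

  0 | W B3 → L1 miss [D]
  1 | W B0 → L0 miss [D]
  2 | R B0 → L0 hit [D]
  3 | R B1 → L1 miss wb→B3 [-]
  4 | R B2 → L0 miss wb→B0 [-]
  5 | W B2 → L0 hit [D]
  6 | W B2 → L0 hit [D]
  7 | W B2 → L0 hit [D]
  8 | R B1 → L1 hit [-]
  9 | R B0 → L0 miss wb→B2 [-]
  10 | R B0 → L0 hit [-]
  11 | W B1 → L1 hit [D]
  12 | R B1 → L1 hit [D]

DIRTY = [1]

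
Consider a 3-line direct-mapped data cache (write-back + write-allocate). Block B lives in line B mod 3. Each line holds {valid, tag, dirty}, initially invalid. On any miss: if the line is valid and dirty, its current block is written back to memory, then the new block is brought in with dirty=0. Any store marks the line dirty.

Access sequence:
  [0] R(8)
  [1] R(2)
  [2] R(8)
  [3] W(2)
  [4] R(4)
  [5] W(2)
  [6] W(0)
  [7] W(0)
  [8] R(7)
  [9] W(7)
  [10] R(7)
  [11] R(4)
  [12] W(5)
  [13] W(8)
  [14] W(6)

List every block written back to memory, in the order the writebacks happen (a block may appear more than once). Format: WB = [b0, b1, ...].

WB = [7, 2, 5, 0]

0: R B8 → L2 miss [-]
1: R B2 → L2 miss [-]
2: R B8 → L2 miss [-]
3: W B2 → L2 miss [D]
4: R B4 → L1 miss [-]
5: W B2 → L2 hit [D]
6: W B0 → L0 miss [D]
7: W B0 → L0 hit [D]
8: R B7 → L1 miss [-]
9: W B7 → L1 hit [D]
10: R B7 → L1 hit [D]
11: R B4 → L1 miss wb→B7 [-]
12: W B5 → L2 miss wb→B2 [D]
13: W B8 → L2 miss wb→B5 [D]
14: W B6 → L0 miss wb→B0 [D]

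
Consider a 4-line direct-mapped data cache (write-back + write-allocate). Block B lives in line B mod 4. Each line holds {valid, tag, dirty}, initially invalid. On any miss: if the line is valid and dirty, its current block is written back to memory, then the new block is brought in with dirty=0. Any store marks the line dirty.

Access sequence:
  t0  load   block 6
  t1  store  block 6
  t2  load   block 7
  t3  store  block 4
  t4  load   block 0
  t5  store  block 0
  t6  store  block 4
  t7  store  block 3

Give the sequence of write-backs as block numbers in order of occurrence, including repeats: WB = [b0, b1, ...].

  0 | R B6 → L2 miss [-]
  1 | W B6 → L2 hit [D]
  2 | R B7 → L3 miss [-]
  3 | W B4 → L0 miss [D]
  4 | R B0 → L0 miss wb→B4 [-]
  5 | W B0 → L0 hit [D]
  6 | W B4 → L0 miss wb→B0 [D]
  7 | W B3 → L3 miss [D]

WB = [4, 0]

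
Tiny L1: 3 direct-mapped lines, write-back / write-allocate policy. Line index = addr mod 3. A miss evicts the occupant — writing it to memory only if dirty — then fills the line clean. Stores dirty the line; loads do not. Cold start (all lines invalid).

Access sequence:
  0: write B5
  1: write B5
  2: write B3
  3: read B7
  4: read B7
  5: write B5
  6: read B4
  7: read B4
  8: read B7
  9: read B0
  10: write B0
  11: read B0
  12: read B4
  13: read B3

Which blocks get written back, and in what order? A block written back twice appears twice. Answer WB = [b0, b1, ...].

0: W B5 -> L2 miss  d=D]
1: W B5 -> L2 hit  d=D]
2: W B3 -> L0 miss  d=D]
3: R B7 -> L1 miss  d=-]
4: R B7 -> L1 hit  d=-]
5: W B5 -> L2 hit  d=D]
6: R B4 -> L1 miss  d=-]
7: R B4 -> L1 hit  d=-]
8: R B7 -> L1 miss  d=-]
9: R B0 -> L0 miss wb->B3  d=-]
10: W B0 -> L0 hit  d=D]
11: R B0 -> L0 hit  d=D]
12: R B4 -> L1 miss  d=-]
13: R B3 -> L0 miss wb->B0  d=-]

WB = [3, 0]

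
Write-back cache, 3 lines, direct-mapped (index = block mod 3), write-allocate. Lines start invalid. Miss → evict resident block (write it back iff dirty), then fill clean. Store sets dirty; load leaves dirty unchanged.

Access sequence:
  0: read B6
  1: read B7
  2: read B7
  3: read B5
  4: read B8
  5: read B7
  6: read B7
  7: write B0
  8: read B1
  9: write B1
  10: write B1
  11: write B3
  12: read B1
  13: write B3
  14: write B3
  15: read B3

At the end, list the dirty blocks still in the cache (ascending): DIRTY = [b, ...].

  0 | R B6 → L0 miss [-]
  1 | R B7 → L1 miss [-]
  2 | R B7 → L1 hit [-]
  3 | R B5 → L2 miss [-]
  4 | R B8 → L2 miss [-]
  5 | R B7 → L1 hit [-]
  6 | R B7 → L1 hit [-]
  7 | W B0 → L0 miss [D]
  8 | R B1 → L1 miss [-]
  9 | W B1 → L1 hit [D]
  10 | W B1 → L1 hit [D]
  11 | W B3 → L0 miss wb→B0 [D]
  12 | R B1 → L1 hit [D]
  13 | W B3 → L0 hit [D]
  14 | W B3 → L0 hit [D]
  15 | R B3 → L0 hit [D]

DIRTY = [1, 3]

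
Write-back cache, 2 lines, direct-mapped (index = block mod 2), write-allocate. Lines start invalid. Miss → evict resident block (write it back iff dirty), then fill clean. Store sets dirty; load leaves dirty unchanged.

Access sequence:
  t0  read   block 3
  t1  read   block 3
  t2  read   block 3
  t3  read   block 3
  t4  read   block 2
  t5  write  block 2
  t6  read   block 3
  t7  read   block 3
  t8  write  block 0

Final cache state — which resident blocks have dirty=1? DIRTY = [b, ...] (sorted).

DIRTY = [0]

  0 | R B3 → L1 miss [-]
  1 | R B3 → L1 hit [-]
  2 | R B3 → L1 hit [-]
  3 | R B3 → L1 hit [-]
  4 | R B2 → L0 miss [-]
  5 | W B2 → L0 hit [D]
  6 | R B3 → L1 hit [-]
  7 | R B3 → L1 hit [-]
  8 | W B0 → L0 miss wb→B2 [D]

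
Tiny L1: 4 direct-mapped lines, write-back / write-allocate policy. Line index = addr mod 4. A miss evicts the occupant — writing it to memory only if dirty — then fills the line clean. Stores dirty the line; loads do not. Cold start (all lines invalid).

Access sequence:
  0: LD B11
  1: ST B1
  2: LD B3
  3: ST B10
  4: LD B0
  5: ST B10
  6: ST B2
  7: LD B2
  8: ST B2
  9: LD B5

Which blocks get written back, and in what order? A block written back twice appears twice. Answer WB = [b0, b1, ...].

0: R B11 → L3 miss [-]
1: W B1 → L1 miss [D]
2: R B3 → L3 miss [-]
3: W B10 → L2 miss [D]
4: R B0 → L0 miss [-]
5: W B10 → L2 hit [D]
6: W B2 → L2 miss wb→B10 [D]
7: R B2 → L2 hit [D]
8: W B2 → L2 hit [D]
9: R B5 → L1 miss wb→B1 [-]

WB = [10, 1]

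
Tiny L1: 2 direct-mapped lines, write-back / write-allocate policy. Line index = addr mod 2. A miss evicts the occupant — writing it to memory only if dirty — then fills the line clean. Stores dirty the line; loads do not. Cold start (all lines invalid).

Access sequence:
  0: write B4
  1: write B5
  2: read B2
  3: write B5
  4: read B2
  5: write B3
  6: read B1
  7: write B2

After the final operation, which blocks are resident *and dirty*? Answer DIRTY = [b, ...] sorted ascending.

DIRTY = [2]

  0 | W B4 → L0 miss [D]
  1 | W B5 → L1 miss [D]
  2 | R B2 → L0 miss wb→B4 [-]
  3 | W B5 → L1 hit [D]
  4 | R B2 → L0 hit [-]
  5 | W B3 → L1 miss wb→B5 [D]
  6 | R B1 → L1 miss wb→B3 [-]
  7 | W B2 → L0 hit [D]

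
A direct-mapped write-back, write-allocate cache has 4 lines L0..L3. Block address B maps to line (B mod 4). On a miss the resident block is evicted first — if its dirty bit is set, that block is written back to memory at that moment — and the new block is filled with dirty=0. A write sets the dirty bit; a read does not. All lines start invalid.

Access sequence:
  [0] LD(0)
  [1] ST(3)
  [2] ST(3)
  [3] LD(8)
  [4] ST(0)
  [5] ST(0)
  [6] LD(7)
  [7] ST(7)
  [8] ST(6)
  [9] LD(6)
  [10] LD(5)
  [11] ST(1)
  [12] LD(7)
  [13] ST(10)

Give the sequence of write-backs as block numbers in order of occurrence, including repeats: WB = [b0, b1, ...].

WB = [3, 6]

  0 | R B0 → L0 miss [-]
  1 | W B3 → L3 miss [D]
  2 | W B3 → L3 hit [D]
  3 | R B8 → L0 miss [-]
  4 | W B0 → L0 miss [D]
  5 | W B0 → L0 hit [D]
  6 | R B7 → L3 miss wb→B3 [-]
  7 | W B7 → L3 hit [D]
  8 | W B6 → L2 miss [D]
  9 | R B6 → L2 hit [D]
  10 | R B5 → L1 miss [-]
  11 | W B1 → L1 miss [D]
  12 | R B7 → L3 hit [D]
  13 | W B10 → L2 miss wb→B6 [D]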